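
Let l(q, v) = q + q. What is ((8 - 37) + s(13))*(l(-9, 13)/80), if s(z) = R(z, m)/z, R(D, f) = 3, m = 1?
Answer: 1683/260 ≈ 6.4731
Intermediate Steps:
l(q, v) = 2*q
s(z) = 3/z
((8 - 37) + s(13))*(l(-9, 13)/80) = ((8 - 37) + 3/13)*((2*(-9))/80) = (-29 + 3*(1/13))*(-18*1/80) = (-29 + 3/13)*(-9/40) = -374/13*(-9/40) = 1683/260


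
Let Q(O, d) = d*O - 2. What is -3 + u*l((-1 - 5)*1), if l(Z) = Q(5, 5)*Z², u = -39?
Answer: -32295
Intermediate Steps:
Q(O, d) = -2 + O*d (Q(O, d) = O*d - 2 = -2 + O*d)
l(Z) = 23*Z² (l(Z) = (-2 + 5*5)*Z² = (-2 + 25)*Z² = 23*Z²)
-3 + u*l((-1 - 5)*1) = -3 - 897*((-1 - 5)*1)² = -3 - 897*(-6*1)² = -3 - 897*(-6)² = -3 - 897*36 = -3 - 39*828 = -3 - 32292 = -32295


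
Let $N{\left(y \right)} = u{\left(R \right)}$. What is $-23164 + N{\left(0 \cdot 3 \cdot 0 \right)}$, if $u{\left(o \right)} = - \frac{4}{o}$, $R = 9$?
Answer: $- \frac{208480}{9} \approx -23164.0$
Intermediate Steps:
$N{\left(y \right)} = - \frac{4}{9}$
$-23164 + N{\left(0 \cdot 3 \cdot 0 \right)} = -23164 - \frac{4}{9} = - \frac{208480}{9}$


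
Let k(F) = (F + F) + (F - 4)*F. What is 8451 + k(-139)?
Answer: 28050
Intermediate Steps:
k(F) = 2*F + F*(-4 + F) (k(F) = 2*F + (-4 + F)*F = 2*F + F*(-4 + F))
8451 + k(-139) = 8451 - 139*(-2 - 139) = 8451 - 139*(-141) = 8451 + 19599 = 28050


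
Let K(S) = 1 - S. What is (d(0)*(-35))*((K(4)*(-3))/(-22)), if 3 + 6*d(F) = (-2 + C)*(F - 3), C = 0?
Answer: 315/44 ≈ 7.1591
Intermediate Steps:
d(F) = ½ - F/3 (d(F) = -½ + ((-2 + 0)*(F - 3))/6 = -½ + (-2*(-3 + F))/6 = -½ + (6 - 2*F)/6 = -½ + (1 - F/3) = ½ - F/3)
(d(0)*(-35))*((K(4)*(-3))/(-22)) = ((½ - ⅓*0)*(-35))*(((1 - 1*4)*(-3))/(-22)) = ((½ + 0)*(-35))*(((1 - 4)*(-3))*(-1/22)) = ((½)*(-35))*(-3*(-3)*(-1/22)) = -315*(-1)/(2*22) = -35/2*(-9/22) = 315/44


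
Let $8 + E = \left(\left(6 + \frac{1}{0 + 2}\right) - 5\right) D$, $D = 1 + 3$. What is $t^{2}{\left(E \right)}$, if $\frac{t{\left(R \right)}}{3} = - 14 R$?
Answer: $7056$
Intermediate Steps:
$D = 4$
$E = -2$ ($E = -8 + \left(\left(6 + \frac{1}{0 + 2}\right) - 5\right) 4 = -8 + \left(\left(6 + \frac{1}{2}\right) - 5\right) 4 = -8 + \left(\frac{13}{2} - 5\right) 4 = -8 + \frac{3}{2} \cdot 4 = -8 + 6 = -2$)
$t{\left(R \right)} = - 42 R$ ($t{\left(R \right)} = 3 \left(- 14 R\right) = - 42 R$)
$t^{2}{\left(E \right)} = \left(\left(-42\right) \left(-2\right)\right)^{2} = 84^{2} = 7056$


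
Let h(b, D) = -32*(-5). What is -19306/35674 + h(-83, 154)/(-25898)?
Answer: -126423657/230971313 ≈ -0.54736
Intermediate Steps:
h(b, D) = 160
-19306/35674 + h(-83, 154)/(-25898) = -19306/35674 + 160/(-25898) = -19306*1/35674 + 160*(-1/25898) = -9653/17837 - 80/12949 = -126423657/230971313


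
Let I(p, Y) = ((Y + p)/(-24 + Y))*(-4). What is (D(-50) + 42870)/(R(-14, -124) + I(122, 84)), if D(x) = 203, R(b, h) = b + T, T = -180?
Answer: -34005/164 ≈ -207.35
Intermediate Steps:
R(b, h) = -180 + b (R(b, h) = b - 180 = -180 + b)
I(p, Y) = -4*(Y + p)/(-24 + Y) (I(p, Y) = ((Y + p)/(-24 + Y))*(-4) = -4*(Y + p)/(-24 + Y))
(D(-50) + 42870)/(R(-14, -124) + I(122, 84)) = (203 + 42870)/((-180 - 14) + 4*(-1*84 - 1*122)/(-24 + 84)) = 43073/(-194 + 4*(-84 - 122)/60) = 43073/(-194 + 4*(1/60)*(-206)) = 43073/(-194 - 206/15) = 43073/(-3116/15) = 43073*(-15/3116) = -34005/164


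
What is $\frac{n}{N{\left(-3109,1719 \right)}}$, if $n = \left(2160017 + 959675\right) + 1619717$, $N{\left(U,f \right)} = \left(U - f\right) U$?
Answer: $\frac{4739409}{15010252} \approx 0.31574$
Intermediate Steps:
$N{\left(U,f \right)} = U \left(U - f\right)$
$n = 4739409$ ($n = 3119692 + 1619717 = 4739409$)
$\frac{n}{N{\left(-3109,1719 \right)}} = \frac{4739409}{\left(-3109\right) \left(-3109 - 1719\right)} = \frac{4739409}{\left(-3109\right) \left(-4828\right)} = \frac{4739409}{15010252}$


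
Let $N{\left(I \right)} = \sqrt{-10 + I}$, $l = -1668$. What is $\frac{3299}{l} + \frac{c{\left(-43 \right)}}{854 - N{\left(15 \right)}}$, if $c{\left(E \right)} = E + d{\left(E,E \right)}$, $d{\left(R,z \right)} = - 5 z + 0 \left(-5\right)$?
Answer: $- \frac{2160987805}{1216490748} + \frac{172 \sqrt{5}}{729311} \approx -1.7759$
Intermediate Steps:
$d{\left(R,z \right)} = - 5 z$ ($d{\left(R,z \right)} = - 5 z + 0 = - 5 z$)
$c{\left(E \right)} = - 4 E$ ($c{\left(E \right)} = E - 5 E = - 4 E$)
$\frac{3299}{l} + \frac{c{\left(-43 \right)}}{854 - N{\left(15 \right)}} = \frac{3299}{-1668} + \frac{\left(-4\right) \left(-43\right)}{854 - \sqrt{-10 + 15}} = 3299 \left(- \frac{1}{1668}\right) + \frac{172}{854 - \sqrt{5}} = - \frac{3299}{1668} + \frac{172}{854 - \sqrt{5}}$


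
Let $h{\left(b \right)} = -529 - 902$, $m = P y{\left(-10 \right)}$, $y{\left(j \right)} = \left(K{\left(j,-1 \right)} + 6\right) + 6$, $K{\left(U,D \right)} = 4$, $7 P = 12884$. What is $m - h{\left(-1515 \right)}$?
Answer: $\frac{216161}{7} \approx 30880.0$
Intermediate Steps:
$P = \frac{12884}{7}$ ($P = \frac{1}{7} \cdot 12884 = \frac{12884}{7} \approx 1840.6$)
$y{\left(j \right)} = 16$ ($y{\left(j \right)} = \left(4 + 6\right) + 6 = 10 + 6 = 16$)
$m = \frac{206144}{7}$ ($m = \frac{12884}{7} \cdot 16 = \frac{206144}{7} \approx 29449.0$)
$h{\left(b \right)} = -1431$ ($h{\left(b \right)} = -529 - 902 = -1431$)
$m - h{\left(-1515 \right)} = \frac{206144}{7} - -1431 = \frac{206144}{7} + 1431 = \frac{216161}{7}$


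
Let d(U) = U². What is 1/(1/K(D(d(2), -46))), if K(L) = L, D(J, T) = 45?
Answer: 45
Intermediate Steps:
1/(1/K(D(d(2), -46))) = 1/(1/45) = 45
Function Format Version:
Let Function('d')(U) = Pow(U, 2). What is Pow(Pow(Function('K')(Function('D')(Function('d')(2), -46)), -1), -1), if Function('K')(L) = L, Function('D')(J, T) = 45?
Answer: 45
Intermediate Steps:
Pow(Pow(Function('K')(Function('D')(Function('d')(2), -46)), -1), -1) = Pow(Pow(45, -1), -1) = Pow(Rational(1, 45), -1) = 45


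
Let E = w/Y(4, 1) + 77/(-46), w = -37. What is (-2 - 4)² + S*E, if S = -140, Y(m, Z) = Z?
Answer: 125358/23 ≈ 5450.3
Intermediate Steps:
E = -1779/46 (E = -37/1 + 77/(-46) = -37*1 + 77*(-1/46) = -37 - 77/46 = -1779/46 ≈ -38.674)
(-2 - 4)² + S*E = (-2 - 4)² - 140*(-1779/46) = (-6)² + 124530/23 = 36 + 124530/23 = 125358/23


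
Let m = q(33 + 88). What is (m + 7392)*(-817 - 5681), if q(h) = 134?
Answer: -48903948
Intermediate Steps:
m = 134
(m + 7392)*(-817 - 5681) = (134 + 7392)*(-817 - 5681) = 7526*(-6498) = -48903948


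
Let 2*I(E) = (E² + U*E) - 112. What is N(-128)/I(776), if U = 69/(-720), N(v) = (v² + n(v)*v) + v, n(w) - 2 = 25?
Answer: 768000/18059689 ≈ 0.042526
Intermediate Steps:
n(w) = 27 (n(w) = 2 + 25 = 27)
N(v) = v² + 28*v (N(v) = (v² + 27*v) + v = v² + 28*v)
U = -23/240 (U = 69*(-1/720) = -23/240 ≈ -0.095833)
I(E) = -56 + E²/2 - 23*E/480 (I(E) = ((E² - 23*E/240) - 112)/2 = (-112 + E² - 23*E/240)/2 = -56 + E²/2 - 23*E/480)
N(-128)/I(776) = (-128*(28 - 128))/(-56 + (½)*776² - 23/480*776) = (-128*(-100))/(-56 + (½)*602176 - 2231/60) = 12800/(-56 + 301088 - 2231/60) = 12800/(18059689/60) = 12800*(60/18059689) = 768000/18059689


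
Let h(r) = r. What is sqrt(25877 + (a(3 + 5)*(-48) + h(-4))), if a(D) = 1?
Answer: 5*sqrt(1033) ≈ 160.70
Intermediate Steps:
sqrt(25877 + (a(3 + 5)*(-48) + h(-4))) = sqrt(25877 + (1*(-48) - 4)) = sqrt(25877 + (-48 - 4)) = sqrt(25877 - 52) = sqrt(25825) = 5*sqrt(1033)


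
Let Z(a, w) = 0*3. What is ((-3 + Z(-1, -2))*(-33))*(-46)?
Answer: -4554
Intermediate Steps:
Z(a, w) = 0
((-3 + Z(-1, -2))*(-33))*(-46) = ((-3 + 0)*(-33))*(-46) = -3*(-33)*(-46) = 99*(-46) = -4554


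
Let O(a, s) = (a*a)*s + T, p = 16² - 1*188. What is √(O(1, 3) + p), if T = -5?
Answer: √66 ≈ 8.1240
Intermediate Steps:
p = 68 (p = 256 - 188 = 68)
O(a, s) = -5 + s*a² (O(a, s) = (a*a)*s - 5 = a²*s - 5 = s*a² - 5 = -5 + s*a²)
√(O(1, 3) + p) = √((-5 + 3*1²) + 68) = √((-5 + 3*1) + 68) = √((-5 + 3) + 68) = √(-2 + 68) = √66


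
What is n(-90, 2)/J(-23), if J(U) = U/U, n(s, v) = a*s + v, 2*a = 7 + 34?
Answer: -1843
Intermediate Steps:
a = 41/2 (a = (7 + 34)/2 = (1/2)*41 = 41/2 ≈ 20.500)
n(s, v) = v + 41*s/2 (n(s, v) = 41*s/2 + v = v + 41*s/2)
J(U) = 1
n(-90, 2)/J(-23) = (2 + (41/2)*(-90))/1 = (2 - 1845)*1 = -1843*1 = -1843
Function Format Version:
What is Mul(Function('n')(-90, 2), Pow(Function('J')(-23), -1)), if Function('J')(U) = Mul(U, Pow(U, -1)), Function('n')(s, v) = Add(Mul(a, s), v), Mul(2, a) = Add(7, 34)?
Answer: -1843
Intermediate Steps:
a = Rational(41, 2) (a = Mul(Rational(1, 2), Add(7, 34)) = Mul(Rational(1, 2), 41) = Rational(41, 2) ≈ 20.500)
Function('n')(s, v) = Add(v, Mul(Rational(41, 2), s)) (Function('n')(s, v) = Add(Mul(Rational(41, 2), s), v) = Add(v, Mul(Rational(41, 2), s)))
Function('J')(U) = 1
Mul(Function('n')(-90, 2), Pow(Function('J')(-23), -1)) = Mul(Add(2, Mul(Rational(41, 2), -90)), Pow(1, -1)) = Mul(Add(2, -1845), 1) = Mul(-1843, 1) = -1843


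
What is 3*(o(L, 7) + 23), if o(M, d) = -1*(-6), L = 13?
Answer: 87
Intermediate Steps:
o(M, d) = 6
3*(o(L, 7) + 23) = 3*(6 + 23) = 3*29 = 87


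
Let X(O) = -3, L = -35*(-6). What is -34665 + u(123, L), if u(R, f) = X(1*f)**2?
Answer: -34656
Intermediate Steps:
L = 210
u(R, f) = 9 (u(R, f) = (-3)**2 = 9)
-34665 + u(123, L) = -34665 + 9 = -34656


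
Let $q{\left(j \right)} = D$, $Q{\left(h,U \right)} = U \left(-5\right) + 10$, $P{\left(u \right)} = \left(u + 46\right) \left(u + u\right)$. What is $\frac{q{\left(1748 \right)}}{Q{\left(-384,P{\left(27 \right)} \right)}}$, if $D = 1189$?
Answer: $- \frac{1189}{19700} \approx -0.060355$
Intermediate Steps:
$P{\left(u \right)} = 2 u \left(46 + u\right)$ ($P{\left(u \right)} = \left(46 + u\right) 2 u = 2 u \left(46 + u\right)$)
$Q{\left(h,U \right)} = 10 - 5 U$ ($Q{\left(h,U \right)} = - 5 U + 10 = 10 - 5 U$)
$q{\left(j \right)} = 1189$
$\frac{q{\left(1748 \right)}}{Q{\left(-384,P{\left(27 \right)} \right)}} = \frac{1189}{10 - 5 \cdot 2 \cdot 27 \left(46 + 27\right)} = \frac{1189}{10 - 5 \cdot 2 \cdot 27 \cdot 73} = \frac{1189}{10 - 19710} = \frac{1189}{-19700} = 1189 \left(- \frac{1}{19700}\right) = - \frac{1189}{19700}$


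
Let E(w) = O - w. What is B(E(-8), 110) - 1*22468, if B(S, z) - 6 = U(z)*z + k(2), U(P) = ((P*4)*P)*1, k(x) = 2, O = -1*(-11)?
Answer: 5301540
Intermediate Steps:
O = 11
E(w) = 11 - w
U(P) = 4*P**2 (U(P) = ((4*P)*P)*1 = (4*P**2)*1 = 4*P**2)
B(S, z) = 8 + 4*z**3 (B(S, z) = 6 + ((4*z**2)*z + 2) = 6 + (4*z**3 + 2) = 6 + (2 + 4*z**3) = 8 + 4*z**3)
B(E(-8), 110) - 1*22468 = (8 + 4*110**3) - 1*22468 = (8 + 4*1331000) - 22468 = (8 + 5324000) - 22468 = 5324008 - 22468 = 5301540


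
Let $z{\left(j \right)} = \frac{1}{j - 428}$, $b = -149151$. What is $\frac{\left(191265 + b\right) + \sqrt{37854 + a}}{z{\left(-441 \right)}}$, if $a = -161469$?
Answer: $-36597066 - 2607 i \sqrt{13735} \approx -3.6597 \cdot 10^{7} - 3.0553 \cdot 10^{5} i$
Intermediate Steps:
$z{\left(j \right)} = \frac{1}{-428 + j}$
$\frac{\left(191265 + b\right) + \sqrt{37854 + a}}{z{\left(-441 \right)}} = \frac{\left(191265 - 149151\right) + \sqrt{37854 - 161469}}{\frac{1}{-428 - 441}} = \frac{42114 + \sqrt{-123615}}{\frac{1}{-869}} = \frac{42114 + 3 i \sqrt{13735}}{- \frac{1}{869}} = \left(42114 + 3 i \sqrt{13735}\right) \left(-869\right) = -36597066 - 2607 i \sqrt{13735}$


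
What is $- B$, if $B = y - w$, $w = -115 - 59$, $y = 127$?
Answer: $-301$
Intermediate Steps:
$w = -174$ ($w = -115 - 59 = -174$)
$B = 301$ ($B = 127 - -174 = 127 + 174 = 301$)
$- B = \left(-1\right) 301 = -301$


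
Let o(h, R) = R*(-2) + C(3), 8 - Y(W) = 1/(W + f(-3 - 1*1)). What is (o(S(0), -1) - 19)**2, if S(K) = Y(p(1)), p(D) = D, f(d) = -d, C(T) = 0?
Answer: 289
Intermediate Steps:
Y(W) = 8 - 1/(4 + W) (Y(W) = 8 - 1/(W - (-3 - 1*1)) = 8 - 1/(W - (-3 - 1)) = 8 - 1/(W - 1*(-4)) = 8 - 1/(W + 4) = 8 - 1/(4 + W))
S(K) = 39/5 (S(K) = (31 + 8*1)/(4 + 1) = (31 + 8)/5 = (1/5)*39 = 39/5)
o(h, R) = -2*R (o(h, R) = R*(-2) + 0 = -2*R + 0 = -2*R)
(o(S(0), -1) - 19)**2 = (-2*(-1) - 19)**2 = (2 - 19)**2 = (-17)**2 = 289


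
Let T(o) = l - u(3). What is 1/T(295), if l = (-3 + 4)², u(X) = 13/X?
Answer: -3/10 ≈ -0.30000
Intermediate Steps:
l = 1 (l = 1² = 1)
T(o) = -10/3 (T(o) = 1 - 13/3 = -10/3)
1/T(295) = 1/(-10/3) = -3/10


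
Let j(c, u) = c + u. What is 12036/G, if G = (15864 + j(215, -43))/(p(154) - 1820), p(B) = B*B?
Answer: 65885064/4009 ≈ 16434.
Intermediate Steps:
p(B) = B²
G = 4009/5474 (G = (15864 + (215 - 43))/(154² - 1820) = (15864 + 172)/(23716 - 1820) = 16036/21896 = 16036*(1/21896) = 4009/5474 ≈ 0.73237)
12036/G = 12036/(4009/5474) = 12036*(5474/4009) = 65885064/4009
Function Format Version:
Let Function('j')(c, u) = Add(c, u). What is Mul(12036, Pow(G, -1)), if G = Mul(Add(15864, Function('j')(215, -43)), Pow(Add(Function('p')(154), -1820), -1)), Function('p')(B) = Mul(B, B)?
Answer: Rational(65885064, 4009) ≈ 16434.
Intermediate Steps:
Function('p')(B) = Pow(B, 2)
G = Rational(4009, 5474) (G = Mul(Add(15864, Add(215, -43)), Pow(Add(Pow(154, 2), -1820), -1)) = Mul(Add(15864, 172), Pow(Add(23716, -1820), -1)) = Mul(16036, Pow(21896, -1)) = Mul(16036, Rational(1, 21896)) = Rational(4009, 5474) ≈ 0.73237)
Mul(12036, Pow(G, -1)) = Mul(12036, Pow(Rational(4009, 5474), -1)) = Mul(12036, Rational(5474, 4009)) = Rational(65885064, 4009)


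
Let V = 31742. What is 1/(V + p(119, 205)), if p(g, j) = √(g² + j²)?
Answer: 15871/503749189 - √56186/1007498378 ≈ 3.1270e-5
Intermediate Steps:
1/(V + p(119, 205)) = 1/(31742 + √(119² + 205²)) = 1/(31742 + √(14161 + 42025)) = 1/(31742 + √56186)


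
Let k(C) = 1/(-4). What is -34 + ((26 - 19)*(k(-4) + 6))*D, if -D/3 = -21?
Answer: 10007/4 ≈ 2501.8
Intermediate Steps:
D = 63 (D = -3*(-21) = 63)
k(C) = -¼ (k(C) = 1*(-¼) = -¼)
-34 + ((26 - 19)*(k(-4) + 6))*D = -34 + ((26 - 19)*(-¼ + 6))*63 = -34 + (7*(23/4))*63 = -34 + (161/4)*63 = -34 + 10143/4 = 10007/4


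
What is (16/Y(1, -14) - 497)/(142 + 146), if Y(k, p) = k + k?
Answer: -163/96 ≈ -1.6979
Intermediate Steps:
Y(k, p) = 2*k
(16/Y(1, -14) - 497)/(142 + 146) = (16/((2*1)) - 497)/(142 + 146) = (16/2 - 497)/288 = (16*(1/2) - 497)*(1/288) = (8 - 497)*(1/288) = -489*1/288 = -163/96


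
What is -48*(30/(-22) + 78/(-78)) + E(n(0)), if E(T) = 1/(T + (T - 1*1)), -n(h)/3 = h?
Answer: 1237/11 ≈ 112.45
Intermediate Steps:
n(h) = -3*h
E(T) = 1/(-1 + 2*T) (E(T) = 1/(T + (T - 1)) = 1/(T + (-1 + T)) = 1/(-1 + 2*T))
-48*(30/(-22) + 78/(-78)) + E(n(0)) = -48*(30/(-22) + 78/(-78)) + 1/(-1 + 2*(-3*0)) = -48*(30*(-1/22) + 78*(-1/78)) + 1/(-1 + 2*0) = -48*(-15/11 - 1) + 1/(-1 + 0) = -48*(-26/11) + 1/(-1) = 1248/11 - 1 = 1237/11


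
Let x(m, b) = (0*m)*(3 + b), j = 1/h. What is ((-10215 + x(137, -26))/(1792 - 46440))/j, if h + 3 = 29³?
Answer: 124551495/22324 ≈ 5579.3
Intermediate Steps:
h = 24386 (h = -3 + 29³ = -3 + 24389 = 24386)
j = 1/24386 ≈ 4.1007e-5
x(m, b) = 0 (x(m, b) = 0*(3 + b) = 0)
((-10215 + x(137, -26))/(1792 - 46440))/j = ((-10215 + 0)/(1792 - 46440))/(1/24386) = -10215/(-44648)*24386 = -10215*(-1/44648)*24386 = (10215/44648)*24386 = 124551495/22324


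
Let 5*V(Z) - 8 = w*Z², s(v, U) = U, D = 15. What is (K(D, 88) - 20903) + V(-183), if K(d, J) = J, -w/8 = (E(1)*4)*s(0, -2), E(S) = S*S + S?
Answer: 836505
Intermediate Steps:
E(S) = S + S² (E(S) = S² + S = S + S²)
w = 128 (w = -8*(1*(1 + 1))*4*(-2) = -8*(1*2)*4*(-2) = -8*2*4*(-2) = -64*(-2) = -8*(-16) = 128)
V(Z) = 8/5 + 128*Z²/5 (V(Z) = 8/5 + (128*Z²)/5 = 8/5 + 128*Z²/5)
(K(D, 88) - 20903) + V(-183) = (88 - 20903) + (8/5 + (128/5)*(-183)²) = -20815 + (8/5 + (128/5)*33489) = -20815 + (8/5 + 4286592/5) = -20815 + 857320 = 836505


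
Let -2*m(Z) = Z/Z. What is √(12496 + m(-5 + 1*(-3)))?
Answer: √49982/2 ≈ 111.78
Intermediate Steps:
m(Z) = -½ (m(Z) = -Z/(2*Z) = -½*1 = -½)
√(12496 + m(-5 + 1*(-3))) = √(12496 - ½) = √(24991/2) = √49982/2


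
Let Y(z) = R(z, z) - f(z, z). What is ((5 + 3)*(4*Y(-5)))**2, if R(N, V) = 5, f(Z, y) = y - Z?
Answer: 25600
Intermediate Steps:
Y(z) = 5 (Y(z) = 5 - (z - z) = 5 - 1*0 = 5 + 0 = 5)
((5 + 3)*(4*Y(-5)))**2 = ((5 + 3)*(4*5))**2 = (8*20)**2 = 160**2 = 25600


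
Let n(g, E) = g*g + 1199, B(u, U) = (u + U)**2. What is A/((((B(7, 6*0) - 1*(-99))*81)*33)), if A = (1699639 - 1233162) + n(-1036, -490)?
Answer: 385243/98901 ≈ 3.8952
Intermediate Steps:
B(u, U) = (U + u)**2
n(g, E) = 1199 + g**2 (n(g, E) = g**2 + 1199 = 1199 + g**2)
A = 1540972 (A = (1699639 - 1233162) + (1199 + (-1036)**2) = 466477 + (1199 + 1073296) = 466477 + 1074495 = 1540972)
A/((((B(7, 6*0) - 1*(-99))*81)*33)) = 1540972/(((((6*0 + 7)**2 - 1*(-99))*81)*33)) = 1540972/(((((0 + 7)**2 + 99)*81)*33)) = 1540972/((((7**2 + 99)*81)*33)) = 1540972/((((49 + 99)*81)*33)) = 1540972/(((148*81)*33)) = 1540972/((11988*33)) = 1540972/395604 = 1540972*(1/395604) = 385243/98901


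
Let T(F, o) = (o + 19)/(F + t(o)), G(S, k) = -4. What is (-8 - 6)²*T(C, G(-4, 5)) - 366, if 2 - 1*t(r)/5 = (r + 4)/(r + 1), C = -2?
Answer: 3/2 ≈ 1.5000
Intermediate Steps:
t(r) = 10 - 5*(4 + r)/(1 + r) (t(r) = 10 - 5*(r + 4)/(r + 1) = 10 - 5*(4 + r)/(1 + r))
T(F, o) = (19 + o)/(F + 5*(-2 + o)/(1 + o)) (T(F, o) = (o + 19)/(F + 5*(-2 + o)/(1 + o)) = (19 + o)/(F + 5*(-2 + o)/(1 + o)))
(-8 - 6)²*T(C, G(-4, 5)) - 366 = (-8 - 6)²*((1 - 4)*(19 - 4)/(-10 + 5*(-4) - 2*(1 - 4))) - 366 = (-14)²*(-3*15/(-10 - 20 - 2*(-3))) - 366 = 196*(-3*15/(-10 - 20 + 6)) - 366 = 196*(-3*15/(-24)) - 366 = 196*(-1/24*(-3)*15) - 366 = 196*(15/8) - 366 = 735/2 - 366 = 3/2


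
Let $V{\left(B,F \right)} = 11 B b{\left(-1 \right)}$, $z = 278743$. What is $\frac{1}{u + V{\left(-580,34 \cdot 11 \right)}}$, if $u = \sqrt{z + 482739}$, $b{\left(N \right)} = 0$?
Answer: $\frac{\sqrt{761482}}{761482} \approx 0.001146$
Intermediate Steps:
$u = \sqrt{761482}$ ($u = \sqrt{278743 + 482739} = \sqrt{761482} \approx 872.63$)
$V{\left(B,F \right)} = 0$ ($V{\left(B,F \right)} = 11 B 0 = 0$)
$\frac{1}{u + V{\left(-580,34 \cdot 11 \right)}} = \frac{1}{\sqrt{761482} + 0} = \frac{1}{\sqrt{761482}} = \frac{\sqrt{761482}}{761482}$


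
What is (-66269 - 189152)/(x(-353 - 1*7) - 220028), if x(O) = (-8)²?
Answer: 255421/219964 ≈ 1.1612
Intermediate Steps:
x(O) = 64
(-66269 - 189152)/(x(-353 - 1*7) - 220028) = (-66269 - 189152)/(64 - 220028) = -255421/(-219964) = -255421*(-1/219964) = 255421/219964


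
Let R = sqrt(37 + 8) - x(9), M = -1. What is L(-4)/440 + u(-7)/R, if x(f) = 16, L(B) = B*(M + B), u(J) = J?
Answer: 2675/4642 + 21*sqrt(5)/211 ≈ 0.79881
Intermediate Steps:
L(B) = B*(-1 + B)
R = -16 + 3*sqrt(5) (R = sqrt(37 + 8) - 1*16 = sqrt(45) - 16 = 3*sqrt(5) - 16 = -16 + 3*sqrt(5) ≈ -9.2918)
L(-4)/440 + u(-7)/R = -4*(-1 - 4)/440 - 7/(-16 + 3*sqrt(5)) = -4*(-5)*(1/440) - 7/(-16 + 3*sqrt(5)) = 20*(1/440) - 7/(-16 + 3*sqrt(5)) = 1/22 - 7/(-16 + 3*sqrt(5))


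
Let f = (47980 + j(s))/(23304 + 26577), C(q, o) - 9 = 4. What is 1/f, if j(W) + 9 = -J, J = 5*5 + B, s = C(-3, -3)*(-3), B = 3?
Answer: 16627/15981 ≈ 1.0404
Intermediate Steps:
C(q, o) = 13 (C(q, o) = 9 + 4 = 13)
s = -39 (s = 13*(-3) = -39)
J = 28 (J = 5*5 + 3 = 25 + 3 = 28)
j(W) = -37 (j(W) = -9 - 1*28 = -9 - 28 = -37)
f = 15981/16627 (f = (47980 - 37)/(23304 + 26577) = 47943/49881 = 47943*(1/49881) = 15981/16627 ≈ 0.96115)
1/f = 1/(15981/16627) = 16627/15981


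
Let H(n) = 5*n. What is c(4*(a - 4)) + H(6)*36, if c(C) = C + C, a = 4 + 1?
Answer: 1088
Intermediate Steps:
a = 5
c(C) = 2*C
c(4*(a - 4)) + H(6)*36 = 2*(4*(5 - 4)) + (5*6)*36 = 2*(4*1) + 30*36 = 2*4 + 1080 = 8 + 1080 = 1088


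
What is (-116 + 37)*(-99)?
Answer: 7821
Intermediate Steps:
(-116 + 37)*(-99) = -79*(-99) = 7821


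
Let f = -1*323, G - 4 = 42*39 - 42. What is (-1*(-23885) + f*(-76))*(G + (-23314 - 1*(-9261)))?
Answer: -603136149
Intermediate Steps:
G = 1600 (G = 4 + (42*39 - 42) = 4 + (1638 - 42) = 4 + 1596 = 1600)
f = -323
(-1*(-23885) + f*(-76))*(G + (-23314 - 1*(-9261))) = (-1*(-23885) - 323*(-76))*(1600 + (-23314 - 1*(-9261))) = (23885 + 24548)*(1600 + (-23314 + 9261)) = 48433*(1600 - 14053) = 48433*(-12453) = -603136149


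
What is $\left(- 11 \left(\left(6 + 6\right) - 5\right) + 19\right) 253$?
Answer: $-14674$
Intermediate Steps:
$\left(- 11 \left(\left(6 + 6\right) - 5\right) + 19\right) 253 = \left(- 11 \left(12 - 5\right) + 19\right) 253 = \left(\left(-11\right) 7 + 19\right) 253 = \left(-77 + 19\right) 253 = \left(-58\right) 253 = -14674$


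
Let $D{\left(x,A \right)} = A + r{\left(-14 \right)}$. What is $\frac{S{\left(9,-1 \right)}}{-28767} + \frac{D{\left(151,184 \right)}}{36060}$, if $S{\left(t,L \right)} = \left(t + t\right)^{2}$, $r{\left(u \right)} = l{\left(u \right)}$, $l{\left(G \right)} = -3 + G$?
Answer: $- \frac{2293117}{345779340} \approx -0.0066317$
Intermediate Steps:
$r{\left(u \right)} = -3 + u$
$S{\left(t,L \right)} = 4 t^{2}$ ($S{\left(t,L \right)} = \left(2 t\right)^{2} = 4 t^{2}$)
$D{\left(x,A \right)} = -17 + A$ ($D{\left(x,A \right)} = A - 17 = -17 + A$)
$\frac{S{\left(9,-1 \right)}}{-28767} + \frac{D{\left(151,184 \right)}}{36060} = \frac{4 \cdot 9^{2}}{-28767} + \frac{-17 + 184}{36060} = 4 \cdot 81 \left(- \frac{1}{28767}\right) + 167 \cdot \frac{1}{36060} = 324 \left(- \frac{1}{28767}\right) + \frac{167}{36060} = - \frac{108}{9589} + \frac{167}{36060} = - \frac{2293117}{345779340}$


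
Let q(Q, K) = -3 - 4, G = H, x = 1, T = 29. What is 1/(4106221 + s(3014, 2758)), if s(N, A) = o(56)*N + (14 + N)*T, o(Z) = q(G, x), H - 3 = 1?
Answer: 1/4172935 ≈ 2.3964e-7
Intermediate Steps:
H = 4 (H = 3 + 1 = 4)
G = 4
q(Q, K) = -7
o(Z) = -7
s(N, A) = 406 + 22*N (s(N, A) = -7*N + (14 + N)*29 = -7*N + (406 + 29*N) = 406 + 22*N)
1/(4106221 + s(3014, 2758)) = 1/(4106221 + (406 + 22*3014)) = 1/(4106221 + (406 + 66308)) = 1/(4106221 + 66714) = 1/4172935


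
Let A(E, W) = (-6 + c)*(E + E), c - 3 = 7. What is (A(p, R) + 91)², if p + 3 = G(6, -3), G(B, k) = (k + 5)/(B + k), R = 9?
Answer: 47089/9 ≈ 5232.1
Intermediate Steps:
c = 10 (c = 3 + 7 = 10)
G(B, k) = (5 + k)/(B + k)
p = -7/3 (p = -3 + (5 - 3)/(6 - 3) = -3 + 2/3 = -3 + (⅓)*2 = -3 + ⅔ = -7/3 ≈ -2.3333)
A(E, W) = 8*E (A(E, W) = (-6 + 10)*(E + E) = 4*(2*E) = 8*E)
(A(p, R) + 91)² = (8*(-7/3) + 91)² = (-56/3 + 91)² = (217/3)² = 47089/9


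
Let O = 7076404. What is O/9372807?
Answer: 7076404/9372807 ≈ 0.75499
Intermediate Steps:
O/9372807 = 7076404/9372807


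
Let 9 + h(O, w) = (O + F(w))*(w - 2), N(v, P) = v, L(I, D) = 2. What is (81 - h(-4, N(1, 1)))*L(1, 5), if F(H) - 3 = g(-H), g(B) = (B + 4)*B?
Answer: 172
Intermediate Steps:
g(B) = B*(4 + B) (g(B) = (4 + B)*B = B*(4 + B))
F(H) = 3 - H*(4 - H) (F(H) = 3 + (-H)*(4 - H) = 3 - H*(4 - H))
h(O, w) = -9 + (-2 + w)*(3 + O + w*(-4 + w)) (h(O, w) = -9 + (O + (3 + w*(-4 + w)))*(w - 2) = -9 + (3 + O + w*(-4 + w))*(-2 + w) = -9 + (-2 + w)*(3 + O + w*(-4 + w)))
(81 - h(-4, N(1, 1)))*L(1, 5) = (81 - (-15 + 1³ - 6*1² - 2*(-4) + 11*1 - 4*1))*2 = (81 - (-15 + 1 - 6*1 + 8 + 11 - 4))*2 = (81 - (-15 + 1 - 6 + 8 + 11 - 4))*2 = (81 - 1*(-5))*2 = (81 + 5)*2 = 86*2 = 172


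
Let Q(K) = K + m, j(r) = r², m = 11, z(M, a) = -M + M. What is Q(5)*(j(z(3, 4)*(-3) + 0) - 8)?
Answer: -128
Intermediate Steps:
z(M, a) = 0
Q(K) = 11 + K (Q(K) = K + 11 = 11 + K)
Q(5)*(j(z(3, 4)*(-3) + 0) - 8) = (11 + 5)*((0*(-3) + 0)² - 8) = 16*((0 + 0)² - 8) = 16*(0² - 8) = 16*(0 - 8) = 16*(-8) = -128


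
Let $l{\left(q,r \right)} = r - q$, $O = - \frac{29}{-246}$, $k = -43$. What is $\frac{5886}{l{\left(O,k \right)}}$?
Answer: $- \frac{1447956}{10607} \approx -136.51$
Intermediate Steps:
$O = \frac{29}{246}$ ($O = \left(-29\right) \left(- \frac{1}{246}\right) = \frac{29}{246} \approx 0.11789$)
$\frac{5886}{l{\left(O,k \right)}} = \frac{5886}{-43 - \frac{29}{246}} = \frac{5886}{- \frac{10607}{246}} = 5886 \left(- \frac{246}{10607}\right) = - \frac{1447956}{10607}$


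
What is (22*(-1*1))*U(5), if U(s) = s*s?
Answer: -550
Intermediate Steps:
U(s) = s**2
(22*(-1*1))*U(5) = (22*(-1*1))*5**2 = (22*(-1))*25 = -22*25 = -550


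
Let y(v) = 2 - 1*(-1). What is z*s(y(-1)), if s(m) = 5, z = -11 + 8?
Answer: -15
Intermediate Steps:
z = -3
y(v) = 3 (y(v) = 2 + 1 = 3)
z*s(y(-1)) = -3*5 = -15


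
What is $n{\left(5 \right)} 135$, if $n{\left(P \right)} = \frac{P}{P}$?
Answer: $135$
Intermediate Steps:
$n{\left(P \right)} = 1$
$n{\left(5 \right)} 135 = 1 \cdot 135 = 135$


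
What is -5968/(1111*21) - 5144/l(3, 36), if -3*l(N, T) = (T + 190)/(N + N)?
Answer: 1079457592/2636403 ≈ 409.44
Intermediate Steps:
l(N, T) = -(190 + T)/(6*N) (l(N, T) = -(T + 190)/(3*(N + N)) = -(190 + T)/(3*(2*N)) = -(190 + T)*1/(2*N)/3 = -(190 + T)/(6*N))
-5968/(1111*21) - 5144/l(3, 36) = -5968/(1111*21) - 5144*18/(-190 - 1*36) = -5968/23331 - 5144*18/(-190 - 36) = -5968*1/23331 - 5144/((⅙)*(⅓)*(-226)) = -5968/23331 - 5144/(-113/9) = -5968/23331 - 5144*(-9/113) = -5968/23331 + 46296/113 = 1079457592/2636403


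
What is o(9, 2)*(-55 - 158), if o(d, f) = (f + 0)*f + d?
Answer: -2769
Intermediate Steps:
o(d, f) = d + f**2 (o(d, f) = f*f + d = f**2 + d = d + f**2)
o(9, 2)*(-55 - 158) = (9 + 2**2)*(-55 - 158) = (9 + 4)*(-213) = 13*(-213) = -2769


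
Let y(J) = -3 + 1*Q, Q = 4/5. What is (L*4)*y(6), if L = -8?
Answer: 352/5 ≈ 70.400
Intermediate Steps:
Q = ⅘ (Q = 4*(⅕) = ⅘ ≈ 0.80000)
y(J) = -11/5 (y(J) = -3 + 1*(⅘) = -3 + ⅘ = -11/5)
(L*4)*y(6) = -8*4*(-11/5) = -32*(-11/5) = 352/5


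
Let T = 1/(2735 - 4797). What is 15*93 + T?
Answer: 2876489/2062 ≈ 1395.0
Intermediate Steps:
T = -1/2062 (T = 1/(-2062) = -1/2062 ≈ -0.00048497)
15*93 + T = 15*93 - 1/2062 = 1395 - 1/2062 = 2876489/2062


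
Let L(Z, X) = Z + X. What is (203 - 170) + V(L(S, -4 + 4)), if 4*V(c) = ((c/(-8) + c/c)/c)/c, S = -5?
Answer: 26413/800 ≈ 33.016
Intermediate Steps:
L(Z, X) = X + Z
V(c) = (1 - c/8)/(4*c**2) (V(c) = (((c/(-8) + c/c)/c)/c)/4 = (((c*(-1/8) + 1)/c)/c)/4 = (((-c/8 + 1)/c)/c)/4 = (((1 - c/8)/c)/c)/4 = ((1 - c/8)/c**2)/4 = (1 - c/8)/(4*c**2))
(203 - 170) + V(L(S, -4 + 4)) = (203 - 170) + (8 - ((-4 + 4) - 5))/(32*((-4 + 4) - 5)**2) = 33 + (8 - (0 - 5))/(32*(0 - 5)**2) = 33 + (1/32)*(8 - 1*(-5))/(-5)**2 = 33 + (1/32)*(1/25)*(8 + 5) = 33 + (1/32)*(1/25)*13 = 33 + 13/800 = 26413/800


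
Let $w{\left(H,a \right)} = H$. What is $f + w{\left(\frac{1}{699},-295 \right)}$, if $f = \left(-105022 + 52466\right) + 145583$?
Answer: $\frac{65025874}{699} \approx 93027.0$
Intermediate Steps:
$f = 93027$ ($f = -52556 + 145583 = 93027$)
$f + w{\left(\frac{1}{699},-295 \right)} = 93027 + \frac{1}{699} = \frac{65025874}{699}$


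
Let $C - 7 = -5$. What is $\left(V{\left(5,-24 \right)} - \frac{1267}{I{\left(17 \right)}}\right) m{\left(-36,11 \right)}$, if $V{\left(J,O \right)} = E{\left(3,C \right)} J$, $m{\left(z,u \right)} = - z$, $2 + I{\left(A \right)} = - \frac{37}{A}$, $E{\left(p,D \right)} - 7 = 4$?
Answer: $\frac{915984}{71} \approx 12901.0$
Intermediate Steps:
$C = 2$ ($C = 7 - 5 = 2$)
$E{\left(p,D \right)} = 11$ ($E{\left(p,D \right)} = 7 + 4 = 11$)
$I{\left(A \right)} = -2 - \frac{37}{A}$
$V{\left(J,O \right)} = 11 J$
$\left(V{\left(5,-24 \right)} - \frac{1267}{I{\left(17 \right)}}\right) m{\left(-36,11 \right)} = \left(11 \cdot 5 - \frac{1267}{-2 - \frac{37}{17}}\right) \left(\left(-1\right) \left(-36\right)\right) = \left(55 - \frac{1267}{-2 - \frac{37}{17}}\right) 36 = \left(55 - \frac{1267}{- \frac{71}{17}}\right) 36 = \left(55 - - \frac{21539}{71}\right) 36 = \left(55 + \frac{21539}{71}\right) 36 = \frac{25444}{71} \cdot 36 = \frac{915984}{71}$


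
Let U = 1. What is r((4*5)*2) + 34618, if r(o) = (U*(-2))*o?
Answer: 34538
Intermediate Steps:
r(o) = -2*o (r(o) = (1*(-2))*o = -2*o)
r((4*5)*2) + 34618 = -2*4*5*2 + 34618 = -40*2 + 34618 = -2*40 + 34618 = -80 + 34618 = 34538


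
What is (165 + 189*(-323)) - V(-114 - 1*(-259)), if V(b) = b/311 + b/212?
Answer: -4014147859/65932 ≈ -60883.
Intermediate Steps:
V(b) = 523*b/65932 (V(b) = b*(1/311) + b*(1/212) = b/311 + b/212 = 523*b/65932)
(165 + 189*(-323)) - V(-114 - 1*(-259)) = (165 + 189*(-323)) - 523*(-114 - 1*(-259))/65932 = (165 - 61047) - 523*(-114 + 259)/65932 = -60882 - 523*145/65932 = -60882 - 1*75835/65932 = -60882 - 75835/65932 = -4014147859/65932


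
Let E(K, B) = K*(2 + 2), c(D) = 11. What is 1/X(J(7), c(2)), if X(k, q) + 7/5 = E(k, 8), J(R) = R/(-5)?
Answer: -1/7 ≈ -0.14286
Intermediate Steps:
E(K, B) = 4*K (E(K, B) = K*4 = 4*K)
J(R) = -R/5 (J(R) = R*(-1/5) = -R/5)
X(k, q) = -7/5 + 4*k
1/X(J(7), c(2)) = 1/(-7/5 + 4*(-1/5*7)) = 1/(-7/5 + 4*(-7/5)) = 1/(-7/5 - 28/5) = 1/(-7) = -1/7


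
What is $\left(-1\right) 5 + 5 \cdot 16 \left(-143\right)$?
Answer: $-11445$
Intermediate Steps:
$\left(-1\right) 5 + 5 \cdot 16 \left(-143\right) = -5 + 80 \left(-143\right) = -5 - 11440 = -11445$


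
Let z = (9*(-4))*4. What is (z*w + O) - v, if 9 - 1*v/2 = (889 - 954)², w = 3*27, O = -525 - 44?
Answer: -3801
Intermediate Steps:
O = -569
z = -144 (z = -36*4 = -144)
w = 81
v = -8432 (v = 18 - 2*(889 - 954)² = 18 - 2*(-65)² = 18 - 2*4225 = 18 - 8450 = -8432)
(z*w + O) - v = (-144*81 - 569) - 1*(-8432) = (-11664 - 569) + 8432 = -12233 + 8432 = -3801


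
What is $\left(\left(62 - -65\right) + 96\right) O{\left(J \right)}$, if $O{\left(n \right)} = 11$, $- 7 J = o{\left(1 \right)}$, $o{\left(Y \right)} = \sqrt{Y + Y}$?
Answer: $2453$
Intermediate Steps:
$o{\left(Y \right)} = \sqrt{2} \sqrt{Y}$ ($o{\left(Y \right)} = \sqrt{2 Y} = \sqrt{2} \sqrt{Y}$)
$J = - \frac{\sqrt{2}}{7}$ ($J = - \frac{\sqrt{2} \sqrt{1}}{7} = - \frac{\sqrt{2} \cdot 1}{7} = - \frac{\sqrt{2}}{7} \approx -0.20203$)
$\left(\left(62 - -65\right) + 96\right) O{\left(J \right)} = \left(\left(62 - -65\right) + 96\right) 11 = \left(\left(62 + 65\right) + 96\right) 11 = \left(127 + 96\right) 11 = 223 \cdot 11 = 2453$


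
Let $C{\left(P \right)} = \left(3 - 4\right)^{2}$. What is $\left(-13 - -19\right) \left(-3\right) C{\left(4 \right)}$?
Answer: $-18$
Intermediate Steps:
$C{\left(P \right)} = 1$ ($C{\left(P \right)} = \left(-1\right)^{2} = 1$)
$\left(-13 - -19\right) \left(-3\right) C{\left(4 \right)} = \left(-13 - -19\right) \left(-3\right) 1 = \left(-13 + 19\right) \left(-3\right) 1 = 6 \left(-3\right) 1 = \left(-18\right) 1 = -18$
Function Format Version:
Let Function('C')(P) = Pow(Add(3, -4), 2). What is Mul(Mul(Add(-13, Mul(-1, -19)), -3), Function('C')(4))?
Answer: -18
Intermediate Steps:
Function('C')(P) = 1 (Function('C')(P) = Pow(-1, 2) = 1)
Mul(Mul(Add(-13, Mul(-1, -19)), -3), Function('C')(4)) = Mul(Mul(Add(-13, Mul(-1, -19)), -3), 1) = Mul(Mul(Add(-13, 19), -3), 1) = Mul(Mul(6, -3), 1) = Mul(-18, 1) = -18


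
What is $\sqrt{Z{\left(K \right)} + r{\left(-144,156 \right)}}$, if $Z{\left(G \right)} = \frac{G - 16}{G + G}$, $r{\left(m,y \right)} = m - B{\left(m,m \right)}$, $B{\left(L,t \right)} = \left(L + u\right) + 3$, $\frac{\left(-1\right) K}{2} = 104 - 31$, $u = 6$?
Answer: $\frac{3 i \sqrt{20002}}{146} \approx 2.9061 i$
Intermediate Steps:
$K = -146$ ($K = - 2 \left(104 - 31\right) = \left(-2\right) 73 = -146$)
$B{\left(L,t \right)} = 9 + L$ ($B{\left(L,t \right)} = \left(L + 6\right) + 3 = \left(6 + L\right) + 3 = 9 + L$)
$r{\left(m,y \right)} = -9$ ($r{\left(m,y \right)} = m - \left(9 + m\right) = -9$)
$Z{\left(G \right)} = \frac{-16 + G}{2 G}$
$\sqrt{Z{\left(K \right)} + r{\left(-144,156 \right)}} = \sqrt{\frac{-16 - 146}{2 \left(-146\right)} - 9} = \sqrt{\frac{1}{2} \left(- \frac{1}{146}\right) \left(-162\right) - 9} = \sqrt{\frac{81}{146} - 9} = \sqrt{- \frac{1233}{146}} = \frac{3 i \sqrt{20002}}{146}$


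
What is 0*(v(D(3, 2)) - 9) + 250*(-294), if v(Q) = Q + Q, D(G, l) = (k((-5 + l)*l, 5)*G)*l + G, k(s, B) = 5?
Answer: -73500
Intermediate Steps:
D(G, l) = G + 5*G*l (D(G, l) = (5*G)*l + G = 5*G*l + G = G + 5*G*l)
v(Q) = 2*Q
0*(v(D(3, 2)) - 9) + 250*(-294) = 0*(2*(3*(1 + 5*2)) - 9) + 250*(-294) = 0*(2*(3*(1 + 10)) - 9) - 73500 = 0*(2*(3*11) - 9) - 73500 = 0*(2*33 - 9) - 73500 = 0*(66 - 9) - 73500 = 0*57 - 73500 = 0 - 73500 = -73500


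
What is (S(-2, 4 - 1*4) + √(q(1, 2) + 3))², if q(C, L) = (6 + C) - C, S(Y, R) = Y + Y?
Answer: 1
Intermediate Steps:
S(Y, R) = 2*Y
q(C, L) = 6
(S(-2, 4 - 1*4) + √(q(1, 2) + 3))² = (2*(-2) + √(6 + 3))² = (-4 + √9)² = (-4 + 3)² = (-1)² = 1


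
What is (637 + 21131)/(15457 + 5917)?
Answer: 10884/10687 ≈ 1.0184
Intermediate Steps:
(637 + 21131)/(15457 + 5917) = 21768/21374 = 21768*(1/21374) = 10884/10687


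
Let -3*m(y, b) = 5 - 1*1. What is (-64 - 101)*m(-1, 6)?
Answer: 220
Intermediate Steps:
m(y, b) = -4/3 (m(y, b) = -(5 - 1*1)/3 = -(5 - 1)/3 = -1/3*4 = -4/3)
(-64 - 101)*m(-1, 6) = (-64 - 101)*(-4/3) = -165*(-4/3) = 220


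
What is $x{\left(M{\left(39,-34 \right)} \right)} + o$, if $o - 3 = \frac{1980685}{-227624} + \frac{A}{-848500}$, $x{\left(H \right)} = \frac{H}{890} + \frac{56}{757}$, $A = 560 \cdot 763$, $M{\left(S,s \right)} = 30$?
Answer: $- \frac{3967109268117553}{650617571078600} \approx -6.0975$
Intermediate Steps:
$A = 427280$
$x{\left(H \right)} = \frac{56}{757} + \frac{H}{890}$ ($x{\left(H \right)} = H \frac{1}{890} + 56 \cdot \frac{1}{757} = \frac{H}{890} + \frac{56}{757} = \frac{56}{757} + \frac{H}{890}$)
$o = - \frac{59922675661}{9656948200}$ ($o = 3 + \left(\frac{1980685}{-227624} + \frac{427280}{-848500}\right) = 3 + \left(1980685 \left(- \frac{1}{227624}\right) + 427280 \left(- \frac{1}{848500}\right)\right) = 3 - \frac{88893520261}{9656948200} = - \frac{59922675661}{9656948200} \approx -6.2051$)
$x{\left(M{\left(39,-34 \right)} \right)} + o = \left(\frac{56}{757} + \frac{1}{890} \cdot 30\right) - \frac{59922675661}{9656948200} = \left(\frac{56}{757} + \frac{3}{89}\right) - \frac{59922675661}{9656948200} = \frac{7255}{67373} - \frac{59922675661}{9656948200} = - \frac{3967109268117553}{650617571078600}$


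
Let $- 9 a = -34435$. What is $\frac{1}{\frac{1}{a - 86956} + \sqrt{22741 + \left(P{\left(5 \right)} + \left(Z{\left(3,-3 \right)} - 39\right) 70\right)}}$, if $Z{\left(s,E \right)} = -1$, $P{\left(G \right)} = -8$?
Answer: $\frac{6733521}{11157633342098332} + \frac{559756852561 \sqrt{19933}}{11157633342098332} \approx 0.0070829$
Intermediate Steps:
$a = \frac{34435}{9}$ ($a = \left(- \frac{1}{9}\right) \left(-34435\right) = \frac{34435}{9} \approx 3826.1$)
$\frac{1}{\frac{1}{a - 86956} + \sqrt{22741 + \left(P{\left(5 \right)} + \left(Z{\left(3,-3 \right)} - 39\right) 70\right)}} = \frac{1}{\frac{1}{\frac{34435}{9} - 86956} + \sqrt{22741 + \left(-8 + \left(-1 - 39\right) 70\right)}} = \frac{1}{\frac{1}{- \frac{748169}{9}} + \sqrt{22741 + \left(-8 + \left(-1 - 39\right) 70\right)}} = \frac{1}{- \frac{9}{748169} + \sqrt{22741 - 2808}} = \frac{1}{- \frac{9}{748169} + \sqrt{19933}}$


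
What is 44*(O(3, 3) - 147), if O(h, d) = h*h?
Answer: -6072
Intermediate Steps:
O(h, d) = h**2
44*(O(3, 3) - 147) = 44*(3**2 - 147) = 44*(9 - 147) = 44*(-138) = -6072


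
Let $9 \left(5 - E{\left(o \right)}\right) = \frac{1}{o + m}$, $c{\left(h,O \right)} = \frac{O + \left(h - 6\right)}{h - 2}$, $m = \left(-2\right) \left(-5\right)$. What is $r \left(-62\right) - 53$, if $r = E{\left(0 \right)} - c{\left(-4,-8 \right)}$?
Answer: $- \frac{7934}{45} \approx -176.31$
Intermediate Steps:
$m = 10$
$c{\left(h,O \right)} = \frac{-6 + O + h}{-2 + h}$ ($c{\left(h,O \right)} = \frac{O + \left(h - 6\right)}{-2 + h} = \frac{O + \left(-6 + h\right)}{-2 + h} = \frac{-6 + O + h}{-2 + h}$)
$E{\left(o \right)} = 5 - \frac{1}{9 \left(10 + o\right)}$ ($E{\left(o \right)} = 5 - \frac{1}{9 \left(o + 10\right)} = 5 - \frac{1}{9 \left(10 + o\right)}$)
$r = \frac{179}{90}$ ($r = \frac{449 + 45 \cdot 0}{9 \left(10 + 0\right)} - \frac{-6 - 8 - 4}{-2 - 4} = \frac{449 + 0}{9 \cdot 10} - \frac{1}{-6} \left(-18\right) = \frac{1}{9} \cdot \frac{1}{10} \cdot 449 - \left(- \frac{1}{6}\right) \left(-18\right) = \frac{449}{90} - 3 = \frac{179}{90} \approx 1.9889$)
$r \left(-62\right) - 53 = \frac{179}{90} \left(-62\right) - 53 = - \frac{5549}{45} - 53 = - \frac{7934}{45}$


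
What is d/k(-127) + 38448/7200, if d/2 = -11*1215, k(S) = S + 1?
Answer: 76119/350 ≈ 217.48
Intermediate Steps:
k(S) = 1 + S
d = -26730 (d = 2*(-11*1215) = 2*(-13365) = -26730)
d/k(-127) + 38448/7200 = -26730/(1 - 127) + 38448/7200 = -26730/(-126) + 38448*(1/7200) = -26730*(-1/126) + 267/50 = 1485/7 + 267/50 = 76119/350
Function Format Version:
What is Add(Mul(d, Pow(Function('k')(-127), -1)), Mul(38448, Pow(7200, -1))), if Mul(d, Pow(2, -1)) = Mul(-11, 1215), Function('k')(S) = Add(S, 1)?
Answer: Rational(76119, 350) ≈ 217.48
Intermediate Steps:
Function('k')(S) = Add(1, S)
d = -26730 (d = Mul(2, Mul(-11, 1215)) = Mul(2, -13365) = -26730)
Add(Mul(d, Pow(Function('k')(-127), -1)), Mul(38448, Pow(7200, -1))) = Add(Mul(-26730, Pow(Add(1, -127), -1)), Mul(38448, Pow(7200, -1))) = Add(Mul(-26730, Pow(-126, -1)), Mul(38448, Rational(1, 7200))) = Add(Mul(-26730, Rational(-1, 126)), Rational(267, 50)) = Add(Rational(1485, 7), Rational(267, 50)) = Rational(76119, 350)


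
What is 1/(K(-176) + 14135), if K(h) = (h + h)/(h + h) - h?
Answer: 1/14312 ≈ 6.9871e-5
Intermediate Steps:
K(h) = 1 - h (K(h) = (2*h)/((2*h)) - h = (2*h)*(1/(2*h)) - h = 1 - h)
1/(K(-176) + 14135) = 1/((1 - 1*(-176)) + 14135) = 1/((1 + 176) + 14135) = 1/(177 + 14135) = 1/14312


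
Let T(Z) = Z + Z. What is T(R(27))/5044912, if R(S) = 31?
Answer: 31/2522456 ≈ 1.2290e-5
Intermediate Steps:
T(Z) = 2*Z
T(R(27))/5044912 = (2*31)/5044912 = 62*(1/5044912) = 31/2522456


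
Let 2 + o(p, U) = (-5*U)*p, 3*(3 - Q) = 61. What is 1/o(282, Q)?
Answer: 1/24438 ≈ 4.0920e-5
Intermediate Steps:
Q = -52/3 (Q = 3 - ⅓*61 = 3 - 61/3 = -52/3 ≈ -17.333)
o(p, U) = -2 - 5*U*p (o(p, U) = -2 + (-5*U)*p = -2 - 5*U*p)
1/o(282, Q) = 1/(-2 - 5*(-52/3)*282) = 1/(-2 + 24440) = 1/24438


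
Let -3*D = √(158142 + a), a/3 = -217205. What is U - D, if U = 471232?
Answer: 471232 + I*√493473/3 ≈ 4.7123e+5 + 234.16*I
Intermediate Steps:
a = -651615 (a = 3*(-217205) = -651615)
D = -I*√493473/3 (D = -√(158142 - 651615)/3 = -I*√493473/3 ≈ -234.16*I)
U - D = 471232 - (-1)*I*√493473/3 = 471232 + I*√493473/3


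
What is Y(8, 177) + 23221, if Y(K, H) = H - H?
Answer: 23221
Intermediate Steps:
Y(K, H) = 0
Y(8, 177) + 23221 = 0 + 23221 = 23221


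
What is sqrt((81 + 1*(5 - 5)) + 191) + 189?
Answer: 189 + 4*sqrt(17) ≈ 205.49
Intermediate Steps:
sqrt((81 + 1*(5 - 5)) + 191) + 189 = sqrt((81 + 1*0) + 191) + 189 = sqrt((81 + 0) + 191) + 189 = sqrt(81 + 191) + 189 = sqrt(272) + 189 = 4*sqrt(17) + 189 = 189 + 4*sqrt(17)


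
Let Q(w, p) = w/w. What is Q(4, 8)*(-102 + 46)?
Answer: -56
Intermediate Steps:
Q(w, p) = 1
Q(4, 8)*(-102 + 46) = 1*(-102 + 46) = 1*(-56) = -56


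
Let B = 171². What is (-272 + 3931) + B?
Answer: 32900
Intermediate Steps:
B = 29241
(-272 + 3931) + B = (-272 + 3931) + 29241 = 3659 + 29241 = 32900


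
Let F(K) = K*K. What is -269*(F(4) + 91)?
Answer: -28783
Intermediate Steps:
F(K) = K**2
-269*(F(4) + 91) = -269*(4**2 + 91) = -269*(16 + 91) = -269*107 = -28783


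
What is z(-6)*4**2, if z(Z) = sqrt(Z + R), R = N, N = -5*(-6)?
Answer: 32*sqrt(6) ≈ 78.384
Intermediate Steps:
N = 30
R = 30
z(Z) = sqrt(30 + Z) (z(Z) = sqrt(Z + 30) = sqrt(30 + Z))
z(-6)*4**2 = sqrt(30 - 6)*4**2 = sqrt(24)*16 = (2*sqrt(6))*16 = 32*sqrt(6)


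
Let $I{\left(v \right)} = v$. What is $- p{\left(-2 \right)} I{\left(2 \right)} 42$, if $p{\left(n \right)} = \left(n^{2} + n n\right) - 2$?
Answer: $-504$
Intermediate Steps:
$p{\left(n \right)} = -2 + 2 n^{2}$ ($p{\left(n \right)} = \left(n^{2} + n^{2}\right) - 2 = 2 n^{2} - 2 = -2 + 2 n^{2}$)
$- p{\left(-2 \right)} I{\left(2 \right)} 42 = - (-2 + 2 \left(-2\right)^{2}) 2 \cdot 42 = - (-2 + 2 \cdot 4) 2 \cdot 42 = - (-2 + 8) 2 \cdot 42 = \left(-1\right) 6 \cdot 2 \cdot 42 = \left(-6\right) 2 \cdot 42 = \left(-12\right) 42 = -504$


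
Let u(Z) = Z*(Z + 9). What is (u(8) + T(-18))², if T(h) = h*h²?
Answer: 32444416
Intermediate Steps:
T(h) = h³
u(Z) = Z*(9 + Z)
(u(8) + T(-18))² = (8*(9 + 8) + (-18)³)² = (8*17 - 5832)² = (136 - 5832)² = (-5696)² = 32444416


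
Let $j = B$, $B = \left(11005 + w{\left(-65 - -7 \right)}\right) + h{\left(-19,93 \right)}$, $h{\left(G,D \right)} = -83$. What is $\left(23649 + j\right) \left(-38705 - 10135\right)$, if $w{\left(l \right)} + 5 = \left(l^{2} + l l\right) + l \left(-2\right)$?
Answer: $-2022464400$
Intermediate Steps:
$w{\left(l \right)} = -5 - 2 l + 2 l^{2}$ ($w{\left(l \right)} = -5 + \left(\left(l^{2} + l l\right) + l \left(-2\right)\right) = -5 - \left(- 2 l^{2} + 2 l\right) = -5 + \left(2 l^{2} - 2 l\right) = -5 + \left(- 2 l + 2 l^{2}\right) = -5 - 2 l + 2 l^{2}$)
$B = 17761$ ($B = \left(11005 - \left(5 - 2 \left(-65 - -7\right)^{2} + 2 \left(-65 - -7\right)\right)\right) - 83 = \left(11005 - \left(5 - 2 \left(-65 + 7\right)^{2} + 2 \left(-65 + 7\right)\right)\right) - 83 = \left(11005 - \left(-111 - 6728\right)\right) - 83 = \left(11005 + \left(-5 + 116 + 2 \cdot 3364\right)\right) - 83 = \left(11005 + \left(-5 + 116 + 6728\right)\right) - 83 = \left(11005 + 6839\right) - 83 = 17844 - 83 = 17761$)
$j = 17761$
$\left(23649 + j\right) \left(-38705 - 10135\right) = \left(23649 + 17761\right) \left(-38705 - 10135\right) = 41410 \left(-48840\right) = -2022464400$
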